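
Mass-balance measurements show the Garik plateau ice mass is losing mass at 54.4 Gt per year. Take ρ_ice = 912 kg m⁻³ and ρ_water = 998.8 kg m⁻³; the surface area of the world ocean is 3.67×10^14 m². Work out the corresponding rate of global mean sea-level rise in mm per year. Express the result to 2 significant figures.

ρ_w = 998.8 kg m⁻³. Annual water volume added = 54.4 Gt / ρ_w = 5.440×10^13 kg / 998.8 kg m⁻³ = 5.447×10^10 m³.
Δh per year = 5.447×10^10 / 3.67×10^14 = 1.48×10^-4 m = 0.15 mm.

≈ 0.15 mm/yr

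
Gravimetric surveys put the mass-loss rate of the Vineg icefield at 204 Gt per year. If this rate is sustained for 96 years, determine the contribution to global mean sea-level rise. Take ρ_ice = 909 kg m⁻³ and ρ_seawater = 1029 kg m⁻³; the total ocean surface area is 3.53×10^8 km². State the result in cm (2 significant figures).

Total mass lost = 204 Gt/yr × 96 yr = 1.958×10^4 Gt = 1.958×10^16 kg.
ρ_w = 1029 kg m⁻³, so water volume = 1.958×10^16 / 1029 = 1.903×10^13 m³.
Δh = 1.903×10^13 / 3.53×10^14 = 0.0539 m = 5.4 cm.

≈ 5.4 cm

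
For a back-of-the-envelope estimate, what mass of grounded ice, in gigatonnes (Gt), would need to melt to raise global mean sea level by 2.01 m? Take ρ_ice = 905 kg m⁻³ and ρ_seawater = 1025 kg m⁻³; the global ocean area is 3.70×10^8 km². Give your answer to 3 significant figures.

≈ 7.62×10^5 Gt

Required water volume = Δh × A = 2.01 m × 3.70×10^14 m² = 7.437×10^14 m³.
ρ_w = 1025 kg m⁻³, so the mass of water = 7.437×10^14 m³ × 1025 kg m⁻³ = 7.623×10^17 kg = 7.62×10^5 Gt (and the same mass of ice, by conservation).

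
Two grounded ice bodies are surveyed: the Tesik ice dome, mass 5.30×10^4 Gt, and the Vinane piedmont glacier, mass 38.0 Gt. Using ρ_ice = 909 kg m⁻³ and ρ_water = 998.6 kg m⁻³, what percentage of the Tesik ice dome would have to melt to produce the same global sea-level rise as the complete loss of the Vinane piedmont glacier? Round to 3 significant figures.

≈ 0.0717 %

Equal sea-level rise means equal mass of meltwater, i.e. equal mass of ice lost.
Ice mass of Vinane: 3.800×10^13 kg; ice mass of Tesik: 5.300×10^16 kg.
Fraction required = 3.800×10^13 / 5.300×10^16 = 7.17×10^-4 → 0.0717 %.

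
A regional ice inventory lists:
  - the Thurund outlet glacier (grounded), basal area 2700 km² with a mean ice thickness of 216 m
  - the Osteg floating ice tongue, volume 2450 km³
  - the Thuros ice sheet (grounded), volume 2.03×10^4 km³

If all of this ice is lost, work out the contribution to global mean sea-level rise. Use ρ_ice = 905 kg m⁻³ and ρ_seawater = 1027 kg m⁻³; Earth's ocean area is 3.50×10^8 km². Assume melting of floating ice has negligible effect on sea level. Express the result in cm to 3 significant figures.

≈ 5.26 cm

Thurund: ice volume = 2700 km² × 216 m = 583.2 km³; 583.2 × (905/1027) = 513.9 km³ of water.
The Osteg floating ice tongue is floating and already displaces its own weight of water, so its melt adds essentially nothing to sea level.
Thuros: 2.03×10^4 km³ × (905/1027) = 1.789×10^4 km³ of water.
Total added water ≈ 1.840×10^13 m³ over 3.50×10^14 m² → Δh = 0.0526 m = 5.26 cm.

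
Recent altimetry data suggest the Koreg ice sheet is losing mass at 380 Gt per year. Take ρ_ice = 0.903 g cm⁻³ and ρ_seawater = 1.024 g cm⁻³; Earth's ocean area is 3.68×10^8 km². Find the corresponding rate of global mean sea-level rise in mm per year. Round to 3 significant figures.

≈ 1.01 mm/yr

ρ_w = 1.024 g cm⁻³ = 1024 kg m⁻³. Annual water volume added = 380 Gt / ρ_w = 3.800×10^14 kg / 1024 kg m⁻³ = 3.711×10^11 m³.
Δh per year = 3.711×10^11 / 3.68×10^14 = 1.01×10^-3 m = 1.01 mm.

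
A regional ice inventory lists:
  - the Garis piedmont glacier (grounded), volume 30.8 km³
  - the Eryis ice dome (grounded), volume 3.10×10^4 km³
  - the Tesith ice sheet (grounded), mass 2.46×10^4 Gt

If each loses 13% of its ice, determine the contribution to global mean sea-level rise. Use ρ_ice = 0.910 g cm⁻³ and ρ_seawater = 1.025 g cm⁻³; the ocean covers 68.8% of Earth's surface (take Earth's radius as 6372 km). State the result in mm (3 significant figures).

≈ 19.1 mm

Garis: 0.13 × 30.8 km³ × (910/1025) = 3.555 km³ of water.
Eryis: 0.13 × 3.10×10^4 km³ × (910/1025) = 3578 km³ of water.
Tesith: 0.13 × 2.46×10^4 Gt = 3.198×10^15 kg; dividing by ρ_w = 1.025 g cm⁻³ = 1025 kg m⁻³ gives 3.120×10^12 m³ of water.
Total added water ≈ 6.701×10^12 m³ over 3.51×10^14 m² → Δh = 0.0191 m = 19.1 mm.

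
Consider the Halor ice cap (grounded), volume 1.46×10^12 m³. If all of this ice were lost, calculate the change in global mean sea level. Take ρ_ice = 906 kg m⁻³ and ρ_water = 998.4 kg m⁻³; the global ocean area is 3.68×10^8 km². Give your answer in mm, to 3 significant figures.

≈ 3.60 mm

Halor: 1.46×10^12 m³ × (906/998.4) = 1.325×10^12 m³ of water.
Spread over 3.68×10^14 m² of ocean, Δh = 1.325×10^12 / 3.68×10^14 = 3.60×10^-3 m = 3.60 mm.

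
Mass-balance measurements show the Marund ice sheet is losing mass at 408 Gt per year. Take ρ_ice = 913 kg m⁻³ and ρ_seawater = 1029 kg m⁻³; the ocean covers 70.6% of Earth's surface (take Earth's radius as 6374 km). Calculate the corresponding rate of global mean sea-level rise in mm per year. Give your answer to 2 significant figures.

ρ_w = 1029 kg m⁻³. Annual water volume added = 408 Gt / ρ_w = 4.080×10^14 kg / 1029 kg m⁻³ = 3.965×10^11 m³.
Δh per year = 3.965×10^11 / 3.60×10^14 = 1.10×10^-3 m = 1.1 mm.

≈ 1.1 mm/yr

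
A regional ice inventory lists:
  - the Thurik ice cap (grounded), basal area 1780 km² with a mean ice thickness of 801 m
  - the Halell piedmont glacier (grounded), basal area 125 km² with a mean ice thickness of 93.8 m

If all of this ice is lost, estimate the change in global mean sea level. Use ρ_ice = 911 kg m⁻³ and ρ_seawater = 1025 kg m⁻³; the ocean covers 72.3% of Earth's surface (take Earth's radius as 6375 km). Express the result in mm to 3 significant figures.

≈ 3.46 mm

Thurik: ice volume = 1780 km² × 801 m = 1426 km³; 1426 × (911/1025) = 1267 km³ of water.
Halell: ice volume = 125 km² × 93.8 m = 11.72 km³; 11.72 × (911/1025) = 10.42 km³ of water.
Total added water ≈ 1.278×10^12 m³ over 3.69×10^14 m² → Δh = 3.46×10^-3 m = 3.46 mm.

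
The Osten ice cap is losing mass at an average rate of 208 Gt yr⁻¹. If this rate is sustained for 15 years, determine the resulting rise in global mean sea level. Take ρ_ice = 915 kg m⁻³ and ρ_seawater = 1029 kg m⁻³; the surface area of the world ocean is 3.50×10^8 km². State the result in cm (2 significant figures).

≈ 0.87 cm

Total mass lost = 208 Gt/yr × 15 yr = 3120 Gt = 3.120×10^15 kg.
ρ_w = 1029 kg m⁻³, so water volume = 3.120×10^15 / 1029 = 3.032×10^12 m³.
Δh = 3.032×10^12 / 3.50×10^14 = 8.66×10^-3 m = 0.87 cm.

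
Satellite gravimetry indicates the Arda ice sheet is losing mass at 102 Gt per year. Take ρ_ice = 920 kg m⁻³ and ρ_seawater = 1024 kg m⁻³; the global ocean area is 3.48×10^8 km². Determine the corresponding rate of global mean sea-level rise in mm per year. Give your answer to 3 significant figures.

ρ_w = 1024 kg m⁻³. Annual water volume added = 102 Gt / ρ_w = 1.020×10^14 kg / 1024 kg m⁻³ = 9.961×10^10 m³.
Δh per year = 9.961×10^10 / 3.48×10^14 = 2.86×10^-4 m = 0.286 mm.

≈ 0.286 mm/yr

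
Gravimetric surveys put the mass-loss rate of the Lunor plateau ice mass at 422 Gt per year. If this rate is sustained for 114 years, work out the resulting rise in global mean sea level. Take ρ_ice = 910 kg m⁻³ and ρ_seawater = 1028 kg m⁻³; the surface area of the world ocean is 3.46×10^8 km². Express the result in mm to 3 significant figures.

≈ 135 mm

Total mass lost = 422 Gt/yr × 114 yr = 4.811×10^4 Gt = 4.811×10^16 kg.
ρ_w = 1028 kg m⁻³, so water volume = 4.811×10^16 / 1028 = 4.680×10^13 m³.
Δh = 4.680×10^13 / 3.46×10^14 = 0.135 m = 135 mm.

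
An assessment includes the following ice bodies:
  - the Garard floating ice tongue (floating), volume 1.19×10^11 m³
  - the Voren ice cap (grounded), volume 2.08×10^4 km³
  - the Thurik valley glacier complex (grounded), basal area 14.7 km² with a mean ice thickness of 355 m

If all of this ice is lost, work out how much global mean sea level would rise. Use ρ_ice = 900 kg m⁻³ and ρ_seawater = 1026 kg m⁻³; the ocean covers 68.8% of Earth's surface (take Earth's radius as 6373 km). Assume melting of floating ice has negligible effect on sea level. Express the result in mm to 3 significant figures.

The Garard floating ice tongue is floating and already displaces its own weight of water, so its melt adds essentially nothing to sea level.
Voren: 2.08×10^4 km³ × (900/1026) = 1.825×10^4 km³ of water.
Thurik: ice volume = 14.7 km² × 355 m = 5.218 km³; 5.218 × (900/1026) = 4.578 km³ of water.
Total added water ≈ 1.825×10^13 m³ over 3.51×10^14 m² → Δh = 0.0520 m = 52.0 mm.

≈ 52.0 mm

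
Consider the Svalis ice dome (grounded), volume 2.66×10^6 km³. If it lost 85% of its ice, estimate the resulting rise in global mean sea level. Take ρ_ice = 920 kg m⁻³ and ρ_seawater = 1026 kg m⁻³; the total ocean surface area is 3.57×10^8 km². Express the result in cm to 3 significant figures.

≈ 568 cm

Svalis: 0.85 × 2.66×10^6 km³ × (920/1026) = 2.027×10^6 km³ of water.
Spread over 3.57×10^14 m² of ocean, Δh = 2.027×10^15 / 3.57×10^14 = 5.68 m = 568 cm.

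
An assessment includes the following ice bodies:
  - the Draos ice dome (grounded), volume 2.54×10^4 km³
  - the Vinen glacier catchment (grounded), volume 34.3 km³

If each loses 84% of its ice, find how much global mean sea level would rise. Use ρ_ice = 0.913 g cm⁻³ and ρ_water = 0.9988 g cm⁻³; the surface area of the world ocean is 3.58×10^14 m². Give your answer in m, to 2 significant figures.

≈ 0.055 m

Draos: 0.84 × 2.54×10^4 km³ × (913/998.8) = 1.950×10^4 km³ of water.
Vinen: 0.84 × 34.3 km³ × (913/998.8) = 26.34 km³ of water.
Total added water ≈ 1.953×10^13 m³ over 3.58×10^14 m² → Δh = 0.0546 m.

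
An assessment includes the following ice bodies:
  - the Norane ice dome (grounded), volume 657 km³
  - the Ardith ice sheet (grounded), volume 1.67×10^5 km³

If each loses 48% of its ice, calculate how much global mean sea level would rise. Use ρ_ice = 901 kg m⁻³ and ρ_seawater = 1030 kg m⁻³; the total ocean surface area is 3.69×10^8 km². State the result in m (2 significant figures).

≈ 0.19 m

Norane: 0.48 × 657 km³ × (901/1030) = 275.9 km³ of water.
Ardith: 0.48 × 1.67×10^5 km³ × (901/1030) = 7.012×10^4 km³ of water.
Total added water ≈ 7.040×10^13 m³ over 3.69×10^14 m² → Δh = 0.191 m.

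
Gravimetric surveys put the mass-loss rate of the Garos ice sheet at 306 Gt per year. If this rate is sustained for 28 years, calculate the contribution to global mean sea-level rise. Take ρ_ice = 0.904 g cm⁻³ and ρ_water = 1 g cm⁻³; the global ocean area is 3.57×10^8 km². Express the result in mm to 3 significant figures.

Total mass lost = 306 Gt/yr × 28 yr = 8568 Gt = 8.568×10^15 kg.
ρ_w = 1 g cm⁻³ = 1000 kg m⁻³, so water volume = 8.568×10^15 / 1000 = 8.568×10^12 m³.
Δh = 8.568×10^12 / 3.57×10^14 = 0.0240 m = 24.0 mm.

≈ 24.0 mm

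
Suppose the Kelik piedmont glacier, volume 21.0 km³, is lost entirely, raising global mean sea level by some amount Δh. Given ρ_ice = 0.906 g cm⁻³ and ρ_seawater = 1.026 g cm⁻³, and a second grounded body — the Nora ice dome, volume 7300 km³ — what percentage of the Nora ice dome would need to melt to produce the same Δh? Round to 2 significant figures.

≈ 0.29 %

Equal sea-level rise means equal mass of meltwater, i.e. equal mass of ice lost.
Ice mass of Kelik: 1.903×10^13 kg; ice mass of Nora: 6.614×10^15 kg.
Fraction required = 1.903×10^13 / 6.614×10^15 = 2.88×10^-3 → 0.29 %.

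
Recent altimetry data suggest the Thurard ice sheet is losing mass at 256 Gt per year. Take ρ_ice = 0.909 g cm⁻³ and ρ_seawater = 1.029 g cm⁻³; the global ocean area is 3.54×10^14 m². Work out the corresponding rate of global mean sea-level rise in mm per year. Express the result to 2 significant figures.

≈ 0.70 mm/yr

ρ_w = 1.029 g cm⁻³ = 1029 kg m⁻³. Annual water volume added = 256 Gt / ρ_w = 2.560×10^14 kg / 1029 kg m⁻³ = 2.488×10^11 m³.
Δh per year = 2.488×10^11 / 3.54×10^14 = 7.03×10^-4 m = 0.70 mm.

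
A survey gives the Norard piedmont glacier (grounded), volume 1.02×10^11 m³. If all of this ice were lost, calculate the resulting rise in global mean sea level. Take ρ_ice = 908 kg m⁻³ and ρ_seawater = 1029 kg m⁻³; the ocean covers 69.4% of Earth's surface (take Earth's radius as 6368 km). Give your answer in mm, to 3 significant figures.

Norard: 1.02×10^11 m³ × (908/1029) = 9.001×10^10 m³ of water.
Spread over 3.54×10^14 m² of ocean, Δh = 9.001×10^10 / 3.54×10^14 = 2.55×10^-4 m = 0.255 mm.

≈ 0.255 mm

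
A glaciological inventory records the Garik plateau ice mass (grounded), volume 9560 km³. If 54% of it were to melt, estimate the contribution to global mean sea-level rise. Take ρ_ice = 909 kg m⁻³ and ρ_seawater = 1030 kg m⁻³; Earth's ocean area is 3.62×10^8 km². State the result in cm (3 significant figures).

≈ 1.26 cm

Garik: 0.54 × 9560 km³ × (909/1030) = 4556 km³ of water.
Spread over 3.62×10^14 m² of ocean, Δh = 4.556×10^12 / 3.62×10^14 = 0.0126 m = 1.26 cm.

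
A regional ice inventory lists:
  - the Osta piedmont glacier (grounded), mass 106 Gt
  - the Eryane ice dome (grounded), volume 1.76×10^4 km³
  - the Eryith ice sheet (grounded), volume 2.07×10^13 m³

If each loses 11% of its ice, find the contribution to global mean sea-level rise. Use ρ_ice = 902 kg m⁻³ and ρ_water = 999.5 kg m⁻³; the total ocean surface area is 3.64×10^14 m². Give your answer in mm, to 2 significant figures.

Osta: 0.11 × 106 Gt = 1.166×10^13 kg; dividing by ρ_w = 999.5 kg m⁻³ gives 1.167×10^10 m³ of water.
Eryane: 0.11 × 1.76×10^4 km³ × (902/999.5) = 1747 km³ of water.
Eryith: 0.11 × 2.07×10^13 m³ × (902/999.5) = 2.055×10^12 m³ of water.
Total added water ≈ 3.814×10^12 m³ over 3.64×10^14 m² → Δh = 0.0105 m = 10 mm.

≈ 10 mm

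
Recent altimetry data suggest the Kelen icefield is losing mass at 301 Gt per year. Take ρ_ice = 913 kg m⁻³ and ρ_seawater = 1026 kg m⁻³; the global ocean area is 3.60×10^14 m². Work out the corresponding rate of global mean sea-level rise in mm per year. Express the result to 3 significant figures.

≈ 0.815 mm/yr

ρ_w = 1026 kg m⁻³. Annual water volume added = 301 Gt / ρ_w = 3.010×10^14 kg / 1026 kg m⁻³ = 2.934×10^11 m³.
Δh per year = 2.934×10^11 / 3.60×10^14 = 8.15×10^-4 m = 0.815 mm.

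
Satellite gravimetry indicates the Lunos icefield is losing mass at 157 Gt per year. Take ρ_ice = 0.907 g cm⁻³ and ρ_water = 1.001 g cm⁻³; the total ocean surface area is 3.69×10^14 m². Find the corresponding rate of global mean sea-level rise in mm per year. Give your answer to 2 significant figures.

≈ 0.43 mm/yr

ρ_w = 1.001 g cm⁻³ = 1001 kg m⁻³. Annual water volume added = 157 Gt / ρ_w = 1.570×10^14 kg / 1001 kg m⁻³ = 1.568×10^11 m³.
Δh per year = 1.568×10^11 / 3.69×10^14 = 4.25×10^-4 m = 0.43 mm.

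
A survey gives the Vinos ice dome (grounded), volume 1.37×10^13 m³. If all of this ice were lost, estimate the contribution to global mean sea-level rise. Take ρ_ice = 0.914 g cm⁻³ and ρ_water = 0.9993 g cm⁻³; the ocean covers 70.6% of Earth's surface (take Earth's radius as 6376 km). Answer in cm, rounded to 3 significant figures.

Vinos: 1.37×10^13 m³ × (914/999.3) = 1.253×10^13 m³ of water.
Spread over 3.61×10^14 m² of ocean, Δh = 1.253×10^13 / 3.61×10^14 = 0.0347 m = 3.47 cm.

≈ 3.47 cm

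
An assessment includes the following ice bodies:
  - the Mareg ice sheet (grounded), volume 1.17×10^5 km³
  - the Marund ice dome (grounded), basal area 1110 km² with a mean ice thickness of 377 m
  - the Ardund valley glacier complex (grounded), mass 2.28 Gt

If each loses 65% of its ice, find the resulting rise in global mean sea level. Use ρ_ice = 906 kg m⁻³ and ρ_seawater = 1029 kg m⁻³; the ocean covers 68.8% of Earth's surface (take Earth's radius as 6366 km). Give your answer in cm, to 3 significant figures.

≈ 19.2 cm

Mareg: 0.65 × 1.17×10^5 km³ × (906/1029) = 6.696×10^4 km³ of water.
Marund: ice volume = 1110 km² × 377 m = 418.5 km³; 0.65 × 418.5 × (906/1029) = 239.5 km³ of water.
Ardund: 0.65 × 2.28 Gt = 1.482×10^12 kg; dividing by ρ_w = 1029 kg m⁻³ gives 1.440×10^9 m³ of water.
Total added water ≈ 6.720×10^13 m³ over 3.50×10^14 m² → Δh = 0.192 m = 19.2 cm.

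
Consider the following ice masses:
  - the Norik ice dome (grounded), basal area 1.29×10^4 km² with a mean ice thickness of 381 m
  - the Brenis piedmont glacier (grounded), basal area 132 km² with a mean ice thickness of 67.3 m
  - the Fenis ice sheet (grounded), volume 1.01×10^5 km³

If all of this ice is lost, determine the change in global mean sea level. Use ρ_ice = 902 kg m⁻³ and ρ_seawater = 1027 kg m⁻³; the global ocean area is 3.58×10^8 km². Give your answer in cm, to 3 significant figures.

≈ 26.0 cm

Norik: ice volume = 1.29×10^4 km² × 381 m = 4915 km³; 4915 × (902/1027) = 4317 km³ of water.
Brenis: ice volume = 132 km² × 67.3 m = 8.884 km³; 8.884 × (902/1027) = 7.802 km³ of water.
Fenis: 1.01×10^5 km³ × (902/1027) = 8.871×10^4 km³ of water.
Total added water ≈ 9.303×10^13 m³ over 3.58×10^14 m² → Δh = 0.260 m = 26.0 cm.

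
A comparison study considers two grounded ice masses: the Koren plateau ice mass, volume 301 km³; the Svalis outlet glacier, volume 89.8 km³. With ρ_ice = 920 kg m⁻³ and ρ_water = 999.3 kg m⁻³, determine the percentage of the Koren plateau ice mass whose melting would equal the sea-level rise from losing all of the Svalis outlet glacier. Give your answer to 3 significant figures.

Equal sea-level rise means equal mass of meltwater, i.e. equal mass of ice lost.
Ice mass of Svalis: 8.262×10^13 kg; ice mass of Koren: 2.769×10^14 kg.
Fraction required = 8.262×10^13 / 2.769×10^14 = 0.298 → 29.8 %.

≈ 29.8 %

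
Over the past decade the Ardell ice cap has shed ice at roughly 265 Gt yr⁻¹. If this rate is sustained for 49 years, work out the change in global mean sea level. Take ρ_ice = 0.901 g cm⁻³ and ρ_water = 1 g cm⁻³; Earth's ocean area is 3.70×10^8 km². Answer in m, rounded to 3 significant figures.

Total mass lost = 265 Gt/yr × 49 yr = 1.298×10^4 Gt = 1.298×10^16 kg.
ρ_w = 1 g cm⁻³ = 1000 kg m⁻³, so water volume = 1.298×10^16 / 1000 = 1.298×10^13 m³.
Δh = 1.298×10^13 / 3.70×10^14 = 0.0351 m.

≈ 0.0351 m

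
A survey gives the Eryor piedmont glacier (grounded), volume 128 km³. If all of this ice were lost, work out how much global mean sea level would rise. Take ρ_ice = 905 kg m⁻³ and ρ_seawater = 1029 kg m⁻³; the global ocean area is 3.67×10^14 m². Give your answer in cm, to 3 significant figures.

≈ 0.0307 cm

Eryor: 128 km³ × (905/1029) = 112.6 km³ of water.
Spread over 3.67×10^14 m² of ocean, Δh = 1.126×10^11 / 3.67×10^14 = 3.07×10^-4 m = 0.0307 cm.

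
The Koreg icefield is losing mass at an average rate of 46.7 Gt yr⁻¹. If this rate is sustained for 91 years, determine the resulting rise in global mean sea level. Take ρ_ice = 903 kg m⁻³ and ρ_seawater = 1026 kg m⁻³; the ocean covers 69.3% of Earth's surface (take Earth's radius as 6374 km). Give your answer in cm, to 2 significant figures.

≈ 1.2 cm

Total mass lost = 46.7 Gt/yr × 91 yr = 4250 Gt = 4.250×10^15 kg.
ρ_w = 1026 kg m⁻³, so water volume = 4.250×10^15 / 1026 = 4.142×10^12 m³.
Δh = 4.142×10^12 / 3.54×10^14 = 0.0117 m = 1.2 cm.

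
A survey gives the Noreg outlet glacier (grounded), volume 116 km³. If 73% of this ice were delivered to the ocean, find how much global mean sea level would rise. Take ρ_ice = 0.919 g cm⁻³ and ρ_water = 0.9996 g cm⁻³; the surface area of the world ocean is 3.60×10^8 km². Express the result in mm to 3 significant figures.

Noreg: 0.73 × 116 km³ × (919/999.6) = 77.85 km³ of water.
Spread over 3.60×10^14 m² of ocean, Δh = 7.785×10^10 / 3.60×10^14 = 2.16×10^-4 m = 0.216 mm.

≈ 0.216 mm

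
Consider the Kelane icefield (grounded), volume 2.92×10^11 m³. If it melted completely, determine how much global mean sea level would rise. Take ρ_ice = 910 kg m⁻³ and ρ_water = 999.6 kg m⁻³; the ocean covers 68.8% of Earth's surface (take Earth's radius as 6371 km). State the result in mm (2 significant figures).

Kelane: 2.92×10^11 m³ × (910/999.6) = 2.658×10^11 m³ of water.
Spread over 3.51×10^14 m² of ocean, Δh = 2.658×10^11 / 3.51×10^14 = 7.58×10^-4 m = 0.76 mm.

≈ 0.76 mm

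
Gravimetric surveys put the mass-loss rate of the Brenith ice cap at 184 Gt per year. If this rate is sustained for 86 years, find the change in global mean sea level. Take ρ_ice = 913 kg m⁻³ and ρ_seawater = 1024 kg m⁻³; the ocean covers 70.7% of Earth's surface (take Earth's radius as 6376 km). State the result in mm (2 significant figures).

Total mass lost = 184 Gt/yr × 86 yr = 1.582×10^4 Gt = 1.582×10^16 kg.
ρ_w = 1024 kg m⁻³, so water volume = 1.582×10^16 / 1024 = 1.545×10^13 m³.
Δh = 1.545×10^13 / 3.61×10^14 = 0.0428 m = 43 mm.

≈ 43 mm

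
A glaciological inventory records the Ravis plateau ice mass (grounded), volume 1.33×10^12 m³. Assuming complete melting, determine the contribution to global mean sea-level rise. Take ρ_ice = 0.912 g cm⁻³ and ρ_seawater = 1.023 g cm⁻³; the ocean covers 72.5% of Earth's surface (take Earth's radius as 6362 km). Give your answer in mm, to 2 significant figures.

Ravis: 1.33×10^12 m³ × (912/1023) = 1.186×10^12 m³ of water.
Spread over 3.69×10^14 m² of ocean, Δh = 1.186×10^12 / 3.69×10^14 = 3.22×10^-3 m = 3.2 mm.

≈ 3.2 mm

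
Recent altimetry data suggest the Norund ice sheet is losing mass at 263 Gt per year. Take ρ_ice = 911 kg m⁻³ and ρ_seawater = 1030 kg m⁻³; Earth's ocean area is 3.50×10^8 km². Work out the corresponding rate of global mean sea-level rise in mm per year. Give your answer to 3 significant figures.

≈ 0.730 mm/yr

ρ_w = 1030 kg m⁻³. Annual water volume added = 263 Gt / ρ_w = 2.630×10^14 kg / 1030 kg m⁻³ = 2.553×10^11 m³.
Δh per year = 2.553×10^11 / 3.50×10^14 = 7.30×10^-4 m = 0.730 mm.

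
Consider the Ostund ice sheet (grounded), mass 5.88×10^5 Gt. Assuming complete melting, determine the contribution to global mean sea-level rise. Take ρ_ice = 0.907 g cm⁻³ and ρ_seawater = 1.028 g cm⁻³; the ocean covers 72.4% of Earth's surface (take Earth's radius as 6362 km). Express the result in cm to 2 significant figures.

≈ 160 cm

Ostund: 5.88×10^5 Gt = 5.880×10^17 kg; dividing by ρ_w = 1.028 g cm⁻³ = 1028 kg m⁻³ gives 5.720×10^14 m³ of water.
Spread over 3.68×10^14 m² of ocean, Δh = 5.720×10^14 / 3.68×10^14 = 1.55 m = 160 cm.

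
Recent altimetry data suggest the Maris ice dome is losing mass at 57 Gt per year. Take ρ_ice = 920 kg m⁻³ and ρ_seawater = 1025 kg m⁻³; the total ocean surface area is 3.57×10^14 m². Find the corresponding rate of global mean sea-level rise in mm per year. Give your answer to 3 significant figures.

ρ_w = 1025 kg m⁻³. Annual water volume added = 57 Gt / ρ_w = 5.700×10^13 kg / 1025 kg m⁻³ = 5.561×10^10 m³.
Δh per year = 5.561×10^10 / 3.57×10^14 = 1.56×10^-4 m = 0.156 mm.

≈ 0.156 mm/yr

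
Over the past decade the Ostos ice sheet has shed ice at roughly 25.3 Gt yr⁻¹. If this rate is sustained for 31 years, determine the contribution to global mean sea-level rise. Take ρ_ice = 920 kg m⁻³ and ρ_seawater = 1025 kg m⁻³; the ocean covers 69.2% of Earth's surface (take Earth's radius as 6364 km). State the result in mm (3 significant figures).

≈ 2.17 mm

Total mass lost = 25.3 Gt/yr × 31 yr = 784.3 Gt = 7.843×10^14 kg.
ρ_w = 1025 kg m⁻³, so water volume = 7.843×10^14 / 1025 = 7.652×10^11 m³.
Δh = 7.652×10^11 / 3.52×10^14 = 2.17×10^-3 m = 2.17 mm.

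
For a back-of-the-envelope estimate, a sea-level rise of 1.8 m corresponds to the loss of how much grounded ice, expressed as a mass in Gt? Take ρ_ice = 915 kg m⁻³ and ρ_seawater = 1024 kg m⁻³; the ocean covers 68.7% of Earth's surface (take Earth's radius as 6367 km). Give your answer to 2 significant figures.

Required water volume = Δh × A = 1.8 m × 3.50×10^14 m² = 6.300×10^14 m³.
ρ_w = 1024 kg m⁻³, so the mass of water = 6.300×10^14 m³ × 1024 kg m⁻³ = 6.451×10^17 kg = 6.5×10^5 Gt (and the same mass of ice, by conservation).

≈ 6.5×10^5 Gt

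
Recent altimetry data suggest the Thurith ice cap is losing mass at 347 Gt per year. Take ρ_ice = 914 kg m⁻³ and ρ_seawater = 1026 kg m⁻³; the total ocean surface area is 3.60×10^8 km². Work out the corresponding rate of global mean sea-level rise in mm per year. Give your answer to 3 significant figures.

≈ 0.939 mm/yr

ρ_w = 1026 kg m⁻³. Annual water volume added = 347 Gt / ρ_w = 3.470×10^14 kg / 1026 kg m⁻³ = 3.382×10^11 m³.
Δh per year = 3.382×10^11 / 3.60×10^14 = 9.39×10^-4 m = 0.939 mm.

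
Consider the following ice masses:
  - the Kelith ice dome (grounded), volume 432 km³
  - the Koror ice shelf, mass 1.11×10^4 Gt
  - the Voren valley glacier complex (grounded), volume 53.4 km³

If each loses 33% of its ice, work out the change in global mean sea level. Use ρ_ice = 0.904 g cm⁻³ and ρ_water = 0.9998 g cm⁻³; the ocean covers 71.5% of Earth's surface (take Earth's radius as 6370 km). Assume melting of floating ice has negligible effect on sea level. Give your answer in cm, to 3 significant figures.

≈ 0.0397 cm

Kelith: 0.33 × 432 km³ × (904/999.8) = 128.9 km³ of water.
The Koror ice shelf is floating and already displaces its own weight of water, so its melt adds essentially nothing to sea level.
Voren: 0.33 × 53.4 km³ × (904/999.8) = 15.93 km³ of water.
Total added water ≈ 1.448×10^11 m³ over 3.65×10^14 m² → Δh = 3.97×10^-4 m = 0.0397 cm.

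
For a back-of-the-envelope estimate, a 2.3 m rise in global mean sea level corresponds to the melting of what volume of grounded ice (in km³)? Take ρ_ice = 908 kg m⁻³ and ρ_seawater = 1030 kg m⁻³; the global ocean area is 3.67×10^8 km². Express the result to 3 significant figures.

Required water volume = Δh × A = 2.3 m × 3.67×10^14 m² = 8.441×10^14 m³ = 8.441×10^5 km³.
Ice volume = water volume × ρ_w/ρ_ice = 8.441×10^5 × 1030/908 = 9.58×10^5 km³.

≈ 9.58×10^5 km³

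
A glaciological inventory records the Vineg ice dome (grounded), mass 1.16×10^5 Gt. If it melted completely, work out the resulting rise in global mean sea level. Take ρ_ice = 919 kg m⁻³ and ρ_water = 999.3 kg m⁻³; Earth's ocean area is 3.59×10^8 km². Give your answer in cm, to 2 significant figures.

Vineg: 1.16×10^5 Gt = 1.160×10^17 kg; dividing by ρ_w = 999.3 kg m⁻³ gives 1.161×10^14 m³ of water.
Spread over 3.59×10^14 m² of ocean, Δh = 1.161×10^14 / 3.59×10^14 = 0.323 m = 32 cm.

≈ 32 cm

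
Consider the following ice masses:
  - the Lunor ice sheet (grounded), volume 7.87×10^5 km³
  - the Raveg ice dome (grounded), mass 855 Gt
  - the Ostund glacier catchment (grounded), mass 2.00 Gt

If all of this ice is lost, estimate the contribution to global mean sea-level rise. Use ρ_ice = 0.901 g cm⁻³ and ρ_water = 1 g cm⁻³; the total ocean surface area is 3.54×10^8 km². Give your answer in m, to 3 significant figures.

Lunor: 7.87×10^5 km³ × (901/1000) = 7.091×10^5 km³ of water.
Raveg: 855 Gt = 8.550×10^14 kg; dividing by ρ_w = 1 g cm⁻³ = 1000 kg m⁻³ gives 8.550×10^11 m³ of water.
Ostund: 2.00 Gt = 2.000×10^12 kg; dividing by ρ_w = 1000 kg m⁻³ gives 2.000×10^9 m³ of water.
Total added water ≈ 7.099×10^14 m³ over 3.54×10^14 m² → Δh = 2.01 m.

≈ 2.01 m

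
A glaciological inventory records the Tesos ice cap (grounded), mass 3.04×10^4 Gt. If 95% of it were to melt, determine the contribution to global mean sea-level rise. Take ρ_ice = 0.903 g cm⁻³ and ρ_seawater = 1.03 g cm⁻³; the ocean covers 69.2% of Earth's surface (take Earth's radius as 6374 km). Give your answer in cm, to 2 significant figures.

Tesos: 0.95 × 3.04×10^4 Gt = 2.888×10^16 kg; dividing by ρ_w = 1.03 g cm⁻³ = 1030 kg m⁻³ gives 2.804×10^13 m³ of water.
Spread over 3.53×10^14 m² of ocean, Δh = 2.804×10^13 / 3.53×10^14 = 0.0794 m = 7.9 cm.

≈ 7.9 cm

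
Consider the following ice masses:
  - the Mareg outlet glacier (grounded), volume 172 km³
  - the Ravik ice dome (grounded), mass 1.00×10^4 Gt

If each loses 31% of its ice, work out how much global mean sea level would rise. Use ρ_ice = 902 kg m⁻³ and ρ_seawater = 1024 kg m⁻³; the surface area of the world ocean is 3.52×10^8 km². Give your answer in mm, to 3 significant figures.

≈ 8.73 mm

Mareg: 0.31 × 172 km³ × (902/1024) = 46.97 km³ of water.
Ravik: 0.31 × 1.00×10^4 Gt = 3.100×10^15 kg; dividing by ρ_w = 1024 kg m⁻³ gives 3.027×10^12 m³ of water.
Total added water ≈ 3.074×10^12 m³ over 3.52×10^14 m² → Δh = 8.73×10^-3 m = 8.73 mm.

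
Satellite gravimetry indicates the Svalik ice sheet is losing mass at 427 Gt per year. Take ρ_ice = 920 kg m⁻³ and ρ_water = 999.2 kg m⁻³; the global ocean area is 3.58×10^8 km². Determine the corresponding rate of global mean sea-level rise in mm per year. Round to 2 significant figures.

ρ_w = 999.2 kg m⁻³. Annual water volume added = 427 Gt / ρ_w = 4.270×10^14 kg / 999.2 kg m⁻³ = 4.273×10^11 m³.
Δh per year = 4.273×10^11 / 3.58×10^14 = 1.19×10^-3 m = 1.2 mm.

≈ 1.2 mm/yr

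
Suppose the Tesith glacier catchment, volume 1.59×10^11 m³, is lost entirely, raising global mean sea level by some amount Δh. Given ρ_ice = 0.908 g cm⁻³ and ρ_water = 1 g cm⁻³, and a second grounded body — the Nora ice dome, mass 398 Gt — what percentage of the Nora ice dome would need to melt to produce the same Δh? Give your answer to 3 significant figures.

Equal sea-level rise means equal mass of meltwater, i.e. equal mass of ice lost.
Ice mass of Tesith: 1.444×10^14 kg; ice mass of Nora: 3.980×10^14 kg.
Fraction required = 1.444×10^14 / 3.980×10^14 = 0.363 → 36.3 %.

≈ 36.3 %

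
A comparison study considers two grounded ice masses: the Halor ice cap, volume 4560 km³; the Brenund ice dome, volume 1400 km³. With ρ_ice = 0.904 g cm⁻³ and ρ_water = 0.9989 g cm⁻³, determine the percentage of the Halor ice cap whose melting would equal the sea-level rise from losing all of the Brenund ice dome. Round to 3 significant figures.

Equal sea-level rise means equal mass of meltwater, i.e. equal mass of ice lost.
Ice mass of Brenund: 1.266×10^15 kg; ice mass of Halor: 4.122×10^15 kg.
Fraction required = 1.266×10^15 / 4.122×10^15 = 0.307 → 30.7 %.

≈ 30.7 %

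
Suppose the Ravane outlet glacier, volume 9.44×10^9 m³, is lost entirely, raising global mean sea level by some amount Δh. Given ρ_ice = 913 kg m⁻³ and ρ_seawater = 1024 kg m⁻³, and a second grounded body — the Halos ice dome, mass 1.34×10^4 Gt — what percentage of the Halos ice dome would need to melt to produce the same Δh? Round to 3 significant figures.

≈ 0.0643 %

Equal sea-level rise means equal mass of meltwater, i.e. equal mass of ice lost.
Ice mass of Ravane: 8.619×10^12 kg; ice mass of Halos: 1.340×10^16 kg.
Fraction required = 8.619×10^12 / 1.340×10^16 = 6.43×10^-4 → 0.0643 %.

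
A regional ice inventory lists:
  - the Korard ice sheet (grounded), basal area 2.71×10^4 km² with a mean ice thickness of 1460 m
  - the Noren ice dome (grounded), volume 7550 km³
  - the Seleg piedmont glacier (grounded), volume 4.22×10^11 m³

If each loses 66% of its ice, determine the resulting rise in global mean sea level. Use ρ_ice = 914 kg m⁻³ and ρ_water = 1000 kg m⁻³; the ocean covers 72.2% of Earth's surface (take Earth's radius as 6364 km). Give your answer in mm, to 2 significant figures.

Korard: ice volume = 2.71×10^4 km² × 1460 m = 3.957×10^4 km³; 0.66 × 3.957×10^4 × (914/1000) = 2.387×10^4 km³ of water.
Noren: 0.66 × 7550 km³ × (914/1000) = 4554 km³ of water.
Seleg: 0.66 × 4.22×10^11 m³ × (914/1000) = 2.546×10^11 m³ of water.
Total added water ≈ 2.868×10^13 m³ over 3.67×10^14 m² → Δh = 0.0780 m = 78 mm.

≈ 78 mm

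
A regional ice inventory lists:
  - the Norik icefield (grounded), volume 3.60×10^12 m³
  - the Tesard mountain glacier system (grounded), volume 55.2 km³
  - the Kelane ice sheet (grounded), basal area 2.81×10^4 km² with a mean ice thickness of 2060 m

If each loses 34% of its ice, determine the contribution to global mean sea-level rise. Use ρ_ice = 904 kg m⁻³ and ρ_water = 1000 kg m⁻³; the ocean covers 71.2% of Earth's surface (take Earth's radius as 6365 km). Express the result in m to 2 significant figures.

≈ 0.052 m

Norik: 0.34 × 3.60×10^12 m³ × (904/1000) = 1.106×10^12 m³ of water.
Tesard: 0.34 × 55.2 km³ × (904/1000) = 16.97 km³ of water.
Kelane: ice volume = 2.81×10^4 km² × 2060 m = 5.789×10^4 km³; 0.34 × 5.789×10^4 × (904/1000) = 1.779×10^4 km³ of water.
Total added water ≈ 1.892×10^13 m³ over 3.62×10^14 m² → Δh = 0.0522 m.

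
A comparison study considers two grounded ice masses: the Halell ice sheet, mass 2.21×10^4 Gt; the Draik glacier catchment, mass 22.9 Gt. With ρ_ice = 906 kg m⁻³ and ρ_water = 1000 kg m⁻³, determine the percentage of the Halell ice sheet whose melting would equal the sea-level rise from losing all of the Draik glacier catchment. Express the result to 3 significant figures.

Equal sea-level rise means equal mass of meltwater, i.e. equal mass of ice lost.
Ice mass of Draik: 2.290×10^13 kg; ice mass of Halell: 2.210×10^16 kg.
Fraction required = 2.290×10^13 / 2.210×10^16 = 1.04×10^-3 → 0.104 %.

≈ 0.104 %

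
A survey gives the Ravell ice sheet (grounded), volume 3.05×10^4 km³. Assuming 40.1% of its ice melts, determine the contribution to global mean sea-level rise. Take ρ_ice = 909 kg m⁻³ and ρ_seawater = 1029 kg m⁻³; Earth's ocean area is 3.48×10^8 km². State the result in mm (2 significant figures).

Ravell: 0.401 × 3.05×10^4 km³ × (909/1029) = 1.080×10^4 km³ of water.
Spread over 3.48×10^14 m² of ocean, Δh = 1.080×10^13 / 3.48×10^14 = 0.0310 m = 31 mm.

≈ 31 mm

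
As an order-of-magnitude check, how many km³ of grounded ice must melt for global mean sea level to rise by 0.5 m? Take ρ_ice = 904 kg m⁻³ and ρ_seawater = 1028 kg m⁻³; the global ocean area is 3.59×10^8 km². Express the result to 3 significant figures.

≈ 2.04×10^5 km³

Required water volume = Δh × A = 0.5 m × 3.59×10^14 m² = 1.795×10^14 m³ = 1.795×10^5 km³.
Ice volume = water volume × ρ_w/ρ_ice = 1.795×10^5 × 1028/904 = 2.04×10^5 km³.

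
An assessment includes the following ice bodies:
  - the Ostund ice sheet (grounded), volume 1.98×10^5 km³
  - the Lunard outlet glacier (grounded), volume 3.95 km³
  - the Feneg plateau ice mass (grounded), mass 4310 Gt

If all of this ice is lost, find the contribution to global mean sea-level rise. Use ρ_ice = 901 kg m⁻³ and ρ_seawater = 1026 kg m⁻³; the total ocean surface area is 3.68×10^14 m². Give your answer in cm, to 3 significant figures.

Ostund: 1.98×10^5 km³ × (901/1026) = 1.739×10^5 km³ of water.
Lunard: 3.95 km³ × (901/1026) = 3.469 km³ of water.
Feneg: 4310 Gt = 4.310×10^15 kg; dividing by ρ_w = 1026 kg m⁻³ gives 4.201×10^12 m³ of water.
Total added water ≈ 1.781×10^14 m³ over 3.68×10^14 m² → Δh = 0.484 m = 48.4 cm.

≈ 48.4 cm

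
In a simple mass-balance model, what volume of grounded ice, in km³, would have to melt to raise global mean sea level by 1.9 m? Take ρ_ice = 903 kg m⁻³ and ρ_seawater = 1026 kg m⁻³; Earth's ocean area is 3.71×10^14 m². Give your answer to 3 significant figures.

Required water volume = Δh × A = 1.9 m × 3.71×10^14 m² = 7.049×10^14 m³ = 7.049×10^5 km³.
Ice volume = water volume × ρ_w/ρ_ice = 7.049×10^5 × 1026/903 = 8.01×10^5 km³.

≈ 8.01×10^5 km³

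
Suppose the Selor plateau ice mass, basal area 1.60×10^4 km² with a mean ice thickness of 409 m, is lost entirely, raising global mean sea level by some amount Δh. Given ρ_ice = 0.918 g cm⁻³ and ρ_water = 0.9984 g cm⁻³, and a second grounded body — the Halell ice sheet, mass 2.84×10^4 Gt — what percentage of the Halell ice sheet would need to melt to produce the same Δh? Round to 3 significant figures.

≈ 21.2 %

Equal sea-level rise means equal mass of meltwater, i.e. equal mass of ice lost.
Ice mass of Selor: 6.007×10^15 kg; ice mass of Halell: 2.840×10^16 kg.
Fraction required = 6.007×10^15 / 2.840×10^16 = 0.212 → 21.2 %.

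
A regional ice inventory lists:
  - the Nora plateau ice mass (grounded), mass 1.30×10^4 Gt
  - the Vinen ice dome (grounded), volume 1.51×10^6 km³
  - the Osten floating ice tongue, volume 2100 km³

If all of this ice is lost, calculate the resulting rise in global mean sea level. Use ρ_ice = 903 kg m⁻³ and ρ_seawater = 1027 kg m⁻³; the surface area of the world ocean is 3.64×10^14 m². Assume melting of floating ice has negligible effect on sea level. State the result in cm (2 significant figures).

≈ 370 cm

Nora: 1.30×10^4 Gt = 1.300×10^16 kg; dividing by ρ_w = 1027 kg m⁻³ gives 1.266×10^13 m³ of water.
Vinen: 1.51×10^6 km³ × (903/1027) = 1.328×10^6 km³ of water.
The Osten floating ice tongue is floating and already displaces its own weight of water, so its melt adds essentially nothing to sea level.
Total added water ≈ 1.340×10^15 m³ over 3.64×10^14 m² → Δh = 3.68 m = 370 cm.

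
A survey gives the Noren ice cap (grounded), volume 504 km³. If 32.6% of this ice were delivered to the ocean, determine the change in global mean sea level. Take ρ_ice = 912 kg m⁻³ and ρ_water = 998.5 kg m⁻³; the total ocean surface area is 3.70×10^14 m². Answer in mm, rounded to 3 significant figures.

Noren: 0.326 × 504 km³ × (912/998.5) = 150.1 km³ of water.
Spread over 3.70×10^14 m² of ocean, Δh = 1.501×10^11 / 3.70×10^14 = 4.06×10^-4 m = 0.406 mm.

≈ 0.406 mm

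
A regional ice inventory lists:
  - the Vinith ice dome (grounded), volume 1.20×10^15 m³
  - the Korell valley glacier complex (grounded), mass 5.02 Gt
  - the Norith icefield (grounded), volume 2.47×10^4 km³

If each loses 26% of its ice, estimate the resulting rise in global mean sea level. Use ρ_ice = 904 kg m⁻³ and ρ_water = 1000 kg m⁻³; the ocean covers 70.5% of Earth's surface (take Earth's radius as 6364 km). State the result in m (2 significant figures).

≈ 0.80 m

Vinith: 0.26 × 1.20×10^15 m³ × (904/1000) = 2.820×10^14 m³ of water.
Korell: 0.26 × 5.02 Gt = 1.305×10^12 kg; dividing by ρ_w = 1000 kg m⁻³ gives 1.305×10^9 m³ of water.
Norith: 0.26 × 2.47×10^4 km³ × (904/1000) = 5805 km³ of water.
Total added water ≈ 2.879×10^14 m³ over 3.59×10^14 m² → Δh = 0.802 m.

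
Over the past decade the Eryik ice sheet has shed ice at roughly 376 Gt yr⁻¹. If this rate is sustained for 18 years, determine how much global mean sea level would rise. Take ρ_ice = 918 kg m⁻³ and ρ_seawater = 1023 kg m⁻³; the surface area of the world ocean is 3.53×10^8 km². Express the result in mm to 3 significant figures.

≈ 18.7 mm

Total mass lost = 376 Gt/yr × 18 yr = 6768 Gt = 6.768×10^15 kg.
ρ_w = 1023 kg m⁻³, so water volume = 6.768×10^15 / 1023 = 6.616×10^12 m³.
Δh = 6.616×10^12 / 3.53×10^14 = 0.0187 m = 18.7 mm.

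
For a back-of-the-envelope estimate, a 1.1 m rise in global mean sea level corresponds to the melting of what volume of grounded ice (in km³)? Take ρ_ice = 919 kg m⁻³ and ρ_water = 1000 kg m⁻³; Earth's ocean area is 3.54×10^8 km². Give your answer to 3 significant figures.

Required water volume = Δh × A = 1.1 m × 3.54×10^14 m² = 3.894×10^14 m³ = 3.894×10^5 km³.
Ice volume = water volume × ρ_w/ρ_ice = 3.894×10^5 × 1000/919 = 4.24×10^5 km³.

≈ 4.24×10^5 km³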